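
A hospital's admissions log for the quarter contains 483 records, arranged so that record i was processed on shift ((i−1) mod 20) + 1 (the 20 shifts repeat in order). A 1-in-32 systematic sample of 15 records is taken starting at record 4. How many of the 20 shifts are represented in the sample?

Consecutive selections differ by k = 32, so their shift numbers differ by 32 mod 20 = 12.
gcd(32, 20) = 4, so the sample visits 20/4 = 5 distinct residues mod 20.
Start 4 is shift 4; the shifts hit are 4, 8, 12, 16, 20.

5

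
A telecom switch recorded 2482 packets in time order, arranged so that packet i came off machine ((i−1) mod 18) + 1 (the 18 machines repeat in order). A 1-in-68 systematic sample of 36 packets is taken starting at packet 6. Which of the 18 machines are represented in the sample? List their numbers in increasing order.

Consecutive selections differ by k = 68, so their machine numbers differ by 68 mod 18 = 14.
gcd(68, 18) = 2, so the sample visits 18/2 = 9 distinct residues mod 18.
Start 6 is machine 6; the machines hit are 2, 4, 6, 8, 10, 12, 14, 16, 18.

2, 4, 6, 8, 10, 12, 14, 16, 18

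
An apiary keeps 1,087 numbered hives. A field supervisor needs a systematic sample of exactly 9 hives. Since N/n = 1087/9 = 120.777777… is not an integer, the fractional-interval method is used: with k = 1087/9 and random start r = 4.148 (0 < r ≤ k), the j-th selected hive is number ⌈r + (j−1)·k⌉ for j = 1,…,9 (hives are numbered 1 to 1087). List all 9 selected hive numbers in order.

5, 125, 246, 367, 488, 609, 729, 850, 971

j=1: r + 0k = 4.148 → ⌈·⌉ = 5
j=2: r + 1k = 124.925777… → ⌈·⌉ = 125
j=3: r + 2k = 245.703555… → ⌈·⌉ = 246
j=4: r + 3k = 366.481333… → ⌈·⌉ = 367
j=5: r + 4k = 487.259111… → ⌈·⌉ = 488
j=6: r + 5k = 608.036888… → ⌈·⌉ = 609
j=7: r + 6k = 728.814666… → ⌈·⌉ = 729
j=8: r + 7k = 849.592444… → ⌈·⌉ = 850
j=9: r + 8k = 970.370222… → ⌈·⌉ = 971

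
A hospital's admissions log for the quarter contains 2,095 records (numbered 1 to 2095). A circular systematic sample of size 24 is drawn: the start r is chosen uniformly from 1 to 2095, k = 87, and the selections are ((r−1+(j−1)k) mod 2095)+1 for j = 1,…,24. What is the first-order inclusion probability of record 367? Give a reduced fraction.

For each position j, as r ranges over 1…2095 the j-th selection hits every record exactly once, so record 367 is selected for exactly 24 of the 2095 starts.
Inclusion probability = 24/2095.

24/2095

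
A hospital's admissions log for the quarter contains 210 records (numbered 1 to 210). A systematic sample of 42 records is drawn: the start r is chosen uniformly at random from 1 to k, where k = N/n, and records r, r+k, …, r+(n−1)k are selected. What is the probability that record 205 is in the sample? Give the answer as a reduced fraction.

k = 210/42 = 5.
Record 205 is selected iff r ≡ 205 (mod 5); exactly one such r in {1,…,5}.
Inclusion probability = 1/5.

1/5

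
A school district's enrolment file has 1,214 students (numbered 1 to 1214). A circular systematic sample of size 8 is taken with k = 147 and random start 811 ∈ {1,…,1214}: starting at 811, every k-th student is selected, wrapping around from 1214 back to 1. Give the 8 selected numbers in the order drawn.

Selection 1: 811
Selection 2: 811 + 147 = 958
Selection 3: 958 + 147 = 1105
Selection 4: 1105 + 147 = 1252 → 1252 − 1214 = 38
Selection 5: 38 + 147 = 185
Selection 6: 185 + 147 = 332
Selection 7: 332 + 147 = 479
Selection 8: 479 + 147 = 626

811, 958, 1105, 38, 185, 332, 479, 626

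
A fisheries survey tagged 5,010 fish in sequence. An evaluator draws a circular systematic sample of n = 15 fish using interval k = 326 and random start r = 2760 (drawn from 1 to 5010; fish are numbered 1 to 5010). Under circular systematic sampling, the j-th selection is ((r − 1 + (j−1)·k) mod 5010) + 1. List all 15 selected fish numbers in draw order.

Selection 1: 2760
Selection 2: 2760 + 326 = 3086
Selection 3: 3086 + 326 = 3412
Selection 4: 3412 + 326 = 3738
Selection 5: 3738 + 326 = 4064
Selection 6: 4064 + 326 = 4390
Selection 7: 4390 + 326 = 4716
Selection 8: 4716 + 326 = 5042 → 5042 − 5010 = 32
Selection 9: 32 + 326 = 358
Selection 10: 358 + 326 = 684
Selection 11: 684 + 326 = 1010
Selection 12: 1010 + 326 = 1336
Selection 13: 1336 + 326 = 1662
Selection 14: 1662 + 326 = 1988
Selection 15: 1988 + 326 = 2314

2760, 3086, 3412, 3738, 4064, 4390, 4716, 32, 358, 684, 1010, 1336, 1662, 1988, 2314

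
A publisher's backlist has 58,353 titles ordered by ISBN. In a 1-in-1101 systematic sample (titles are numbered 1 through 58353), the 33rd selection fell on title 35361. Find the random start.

129

k = 1101
r = 35361 − (33−1)×1101 = 35361 − 35232 = 129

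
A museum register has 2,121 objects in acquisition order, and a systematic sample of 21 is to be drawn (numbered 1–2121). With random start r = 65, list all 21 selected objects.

k = N/n = 2121/21 = 101
object 1: 65
object 2: 65 + 101 = 166
object 3: 166 + 101 = 267
object 4: 267 + 101 = 368
object 5: 368 + 101 = 469
object 6: 469 + 101 = 570
object 7: 570 + 101 = 671
object 8: 671 + 101 = 772
object 9: 772 + 101 = 873
object 10: 873 + 101 = 974
object 11: 974 + 101 = 1075
object 12: 1075 + 101 = 1176
object 13: 1176 + 101 = 1277
object 14: 1277 + 101 = 1378
object 15: 1378 + 101 = 1479
object 16: 1479 + 101 = 1580
object 17: 1580 + 101 = 1681
object 18: 1681 + 101 = 1782
object 19: 1782 + 101 = 1883
object 20: 1883 + 101 = 1984
object 21: 1984 + 101 = 2085

65, 166, 267, 368, 469, 570, 671, 772, 873, 974, 1075, 1176, 1277, 1378, 1479, 1580, 1681, 1782, 1883, 1984, 2085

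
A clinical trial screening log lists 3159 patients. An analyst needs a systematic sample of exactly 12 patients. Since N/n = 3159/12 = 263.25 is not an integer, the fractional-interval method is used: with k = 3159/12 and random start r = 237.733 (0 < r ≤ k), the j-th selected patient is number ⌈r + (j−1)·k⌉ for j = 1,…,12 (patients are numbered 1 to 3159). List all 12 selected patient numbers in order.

238, 501, 765, 1028, 1291, 1554, 1818, 2081, 2344, 2607, 2871, 3134

j=1: r + 0k = 237.733 → ⌈·⌉ = 238
j=2: r + 1k = 500.983 → ⌈·⌉ = 501
j=3: r + 2k = 764.233 → ⌈·⌉ = 765
j=4: r + 3k = 1027.483 → ⌈·⌉ = 1028
j=5: r + 4k = 1290.733 → ⌈·⌉ = 1291
j=6: r + 5k = 1553.983 → ⌈·⌉ = 1554
j=7: r + 6k = 1817.233 → ⌈·⌉ = 1818
j=8: r + 7k = 2080.483 → ⌈·⌉ = 2081
j=9: r + 8k = 2343.733 → ⌈·⌉ = 2344
j=10: r + 9k = 2606.983 → ⌈·⌉ = 2607
j=11: r + 10k = 2870.233 → ⌈·⌉ = 2871
j=12: r + 11k = 3133.483 → ⌈·⌉ = 3134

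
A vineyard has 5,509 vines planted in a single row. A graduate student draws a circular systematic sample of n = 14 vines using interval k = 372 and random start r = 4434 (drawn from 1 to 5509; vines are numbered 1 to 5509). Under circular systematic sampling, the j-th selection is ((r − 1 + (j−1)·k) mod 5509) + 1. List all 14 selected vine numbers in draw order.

4434, 4806, 5178, 41, 413, 785, 1157, 1529, 1901, 2273, 2645, 3017, 3389, 3761

Selection 1: 4434
Selection 2: 4434 + 372 = 4806
Selection 3: 4806 + 372 = 5178
Selection 4: 5178 + 372 = 5550 → 5550 − 5509 = 41
Selection 5: 41 + 372 = 413
Selection 6: 413 + 372 = 785
Selection 7: 785 + 372 = 1157
Selection 8: 1157 + 372 = 1529
Selection 9: 1529 + 372 = 1901
Selection 10: 1901 + 372 = 2273
Selection 11: 2273 + 372 = 2645
Selection 12: 2645 + 372 = 3017
Selection 13: 3017 + 372 = 3389
Selection 14: 3389 + 372 = 3761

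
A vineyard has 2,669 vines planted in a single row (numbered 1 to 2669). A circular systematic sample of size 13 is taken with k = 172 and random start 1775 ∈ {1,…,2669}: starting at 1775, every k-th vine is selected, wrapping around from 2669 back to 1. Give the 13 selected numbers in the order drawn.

Selection 1: 1775
Selection 2: 1775 + 172 = 1947
Selection 3: 1947 + 172 = 2119
Selection 4: 2119 + 172 = 2291
Selection 5: 2291 + 172 = 2463
Selection 6: 2463 + 172 = 2635
Selection 7: 2635 + 172 = 2807 → 2807 − 2669 = 138
Selection 8: 138 + 172 = 310
Selection 9: 310 + 172 = 482
Selection 10: 482 + 172 = 654
Selection 11: 654 + 172 = 826
Selection 12: 826 + 172 = 998
Selection 13: 998 + 172 = 1170

1775, 1947, 2119, 2291, 2463, 2635, 138, 310, 482, 654, 826, 998, 1170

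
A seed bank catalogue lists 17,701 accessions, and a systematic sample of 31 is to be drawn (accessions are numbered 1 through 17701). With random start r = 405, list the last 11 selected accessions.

k = N/n = 17701/31 = 571
21st selection = 405 + 20×571 = 11825
22nd: 11825 + 571 = 12396
23rd: 12396 + 571 = 12967
24th: 12967 + 571 = 13538
25th: 13538 + 571 = 14109
26th: 14109 + 571 = 14680
27th: 14680 + 571 = 15251
28th: 15251 + 571 = 15822
29th: 15822 + 571 = 16393
30th: 16393 + 571 = 16964
31st: 16964 + 571 = 17535

11825, 12396, 12967, 13538, 14109, 14680, 15251, 15822, 16393, 16964, 17535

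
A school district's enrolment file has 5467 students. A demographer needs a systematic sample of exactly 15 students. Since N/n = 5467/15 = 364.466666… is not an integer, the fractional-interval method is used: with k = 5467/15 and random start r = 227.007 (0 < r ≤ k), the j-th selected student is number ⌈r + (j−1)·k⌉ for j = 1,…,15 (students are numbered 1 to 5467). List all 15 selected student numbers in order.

j=1: r + 0k = 227.007 → ⌈·⌉ = 228
j=2: r + 1k = 591.473666… → ⌈·⌉ = 592
j=3: r + 2k = 955.940333… → ⌈·⌉ = 956
j=4: r + 3k = 1320.407 → ⌈·⌉ = 1321
j=5: r + 4k = 1684.873666… → ⌈·⌉ = 1685
j=6: r + 5k = 2049.340333… → ⌈·⌉ = 2050
j=7: r + 6k = 2413.807 → ⌈·⌉ = 2414
j=8: r + 7k = 2778.273666… → ⌈·⌉ = 2779
j=9: r + 8k = 3142.740333… → ⌈·⌉ = 3143
j=10: r + 9k = 3507.207 → ⌈·⌉ = 3508
j=11: r + 10k = 3871.673666… → ⌈·⌉ = 3872
j=12: r + 11k = 4236.140333… → ⌈·⌉ = 4237
j=13: r + 12k = 4600.607 → ⌈·⌉ = 4601
j=14: r + 13k = 4965.073666… → ⌈·⌉ = 4966
j=15: r + 14k = 5329.540333… → ⌈·⌉ = 5330

228, 592, 956, 1321, 1685, 2050, 2414, 2779, 3143, 3508, 3872, 4237, 4601, 4966, 5330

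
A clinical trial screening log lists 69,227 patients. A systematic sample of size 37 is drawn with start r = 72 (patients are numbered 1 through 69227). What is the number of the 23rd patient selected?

k = 69227/37 = 1871
23rd selection = r + (23−1)·k = 72 + 22×1871 = 72 + 41162 = 41234

41234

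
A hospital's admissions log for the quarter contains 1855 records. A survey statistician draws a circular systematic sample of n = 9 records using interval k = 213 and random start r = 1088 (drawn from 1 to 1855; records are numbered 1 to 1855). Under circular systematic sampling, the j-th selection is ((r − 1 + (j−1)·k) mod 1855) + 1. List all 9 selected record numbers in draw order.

1088, 1301, 1514, 1727, 85, 298, 511, 724, 937

Selection 1: 1088
Selection 2: 1088 + 213 = 1301
Selection 3: 1301 + 213 = 1514
Selection 4: 1514 + 213 = 1727
Selection 5: 1727 + 213 = 1940 → 1940 − 1855 = 85
Selection 6: 85 + 213 = 298
Selection 7: 298 + 213 = 511
Selection 8: 511 + 213 = 724
Selection 9: 724 + 213 = 937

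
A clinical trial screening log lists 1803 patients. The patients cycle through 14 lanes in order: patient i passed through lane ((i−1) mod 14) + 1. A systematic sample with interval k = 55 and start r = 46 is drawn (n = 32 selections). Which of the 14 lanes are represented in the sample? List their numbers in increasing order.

Consecutive selections differ by k = 55, so their lane numbers differ by 55 mod 14 = 13.
gcd(55, 14) = 1, so the sample visits 14/1 = 14 distinct residues mod 14.
Start 46 is lane 4; the lanes hit are 1, 2, 3, 4, 5, 6, 7, 8, 9, 10, 11, 12, 13, 14.

1, 2, 3, 4, 5, 6, 7, 8, 9, 10, 11, 12, 13, 14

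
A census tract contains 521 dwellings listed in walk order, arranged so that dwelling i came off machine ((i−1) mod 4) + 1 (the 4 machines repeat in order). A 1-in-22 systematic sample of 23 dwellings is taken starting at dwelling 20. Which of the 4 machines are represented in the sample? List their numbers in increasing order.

2, 4

Consecutive selections differ by k = 22, so their machine numbers differ by 22 mod 4 = 2.
gcd(22, 4) = 2, so the sample visits 4/2 = 2 distinct residues mod 4.
Start 20 is machine 4; the machines hit are 2, 4.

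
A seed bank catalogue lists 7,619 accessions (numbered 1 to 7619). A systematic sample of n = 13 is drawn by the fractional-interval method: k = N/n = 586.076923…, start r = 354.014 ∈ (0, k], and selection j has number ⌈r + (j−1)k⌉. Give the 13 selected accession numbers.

j=1: r + 0k = 354.014 → ⌈·⌉ = 355
j=2: r + 1k = 940.090923… → ⌈·⌉ = 941
j=3: r + 2k = 1526.167846… → ⌈·⌉ = 1527
j=4: r + 3k = 2112.244769… → ⌈·⌉ = 2113
j=5: r + 4k = 2698.321692… → ⌈·⌉ = 2699
j=6: r + 5k = 3284.398615… → ⌈·⌉ = 3285
j=7: r + 6k = 3870.475538… → ⌈·⌉ = 3871
j=8: r + 7k = 4456.552461… → ⌈·⌉ = 4457
j=9: r + 8k = 5042.629384… → ⌈·⌉ = 5043
j=10: r + 9k = 5628.706307… → ⌈·⌉ = 5629
j=11: r + 10k = 6214.783230… → ⌈·⌉ = 6215
j=12: r + 11k = 6800.860153… → ⌈·⌉ = 6801
j=13: r + 12k = 7386.937076… → ⌈·⌉ = 7387

355, 941, 1527, 2113, 2699, 3285, 3871, 4457, 5043, 5629, 6215, 6801, 7387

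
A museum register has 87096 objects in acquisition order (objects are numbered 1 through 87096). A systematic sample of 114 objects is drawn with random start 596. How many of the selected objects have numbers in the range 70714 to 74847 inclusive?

6

k = 87096/114 = 764
First selection ≥ 70714: 596 + ⌈(70714−596)/764⌉·764 = 596 + 92×764 = 70884
Last selection ≤ 74847: 596 + ⌊(74847−596)/764⌋·764 = 596 + 97×764 = 74704
Count = 97 − 92 + 1 = 6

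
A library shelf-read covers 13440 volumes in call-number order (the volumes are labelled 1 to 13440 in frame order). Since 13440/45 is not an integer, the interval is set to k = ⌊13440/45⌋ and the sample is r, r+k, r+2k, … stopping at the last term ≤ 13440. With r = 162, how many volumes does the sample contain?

k = ⌊13440/45⌋ = 298
Achieved size = ⌊(13440 − 162)/298⌋ + 1 = ⌊13278/298⌋ + 1 = 44 + 1 = 45
(last selection: 162 + 44×298 = 13274 ≤ 13440; next would be 13572 > 13440)

45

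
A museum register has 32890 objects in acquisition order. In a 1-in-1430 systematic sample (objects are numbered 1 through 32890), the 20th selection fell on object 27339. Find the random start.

169

k = 1430
r = 27339 − (20−1)×1430 = 27339 − 27170 = 169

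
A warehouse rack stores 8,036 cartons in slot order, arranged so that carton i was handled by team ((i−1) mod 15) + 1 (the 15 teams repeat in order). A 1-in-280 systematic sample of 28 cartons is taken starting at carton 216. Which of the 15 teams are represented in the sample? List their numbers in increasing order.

Consecutive selections differ by k = 280, so their team numbers differ by 280 mod 15 = 10.
gcd(280, 15) = 5, so the sample visits 15/5 = 3 distinct residues mod 15.
Start 216 is team 6; the teams hit are 1, 6, 11.

1, 6, 11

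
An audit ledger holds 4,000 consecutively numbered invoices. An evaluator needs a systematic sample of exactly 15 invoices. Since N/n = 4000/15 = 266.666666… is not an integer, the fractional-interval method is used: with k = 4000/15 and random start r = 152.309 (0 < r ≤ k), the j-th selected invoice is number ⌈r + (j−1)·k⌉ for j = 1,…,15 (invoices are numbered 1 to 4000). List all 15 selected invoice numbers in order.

153, 419, 686, 953, 1219, 1486, 1753, 2019, 2286, 2553, 2819, 3086, 3353, 3619, 3886

j=1: r + 0k = 152.309 → ⌈·⌉ = 153
j=2: r + 1k = 418.975666… → ⌈·⌉ = 419
j=3: r + 2k = 685.642333… → ⌈·⌉ = 686
j=4: r + 3k = 952.309 → ⌈·⌉ = 953
j=5: r + 4k = 1218.975666… → ⌈·⌉ = 1219
j=6: r + 5k = 1485.642333… → ⌈·⌉ = 1486
j=7: r + 6k = 1752.309 → ⌈·⌉ = 1753
j=8: r + 7k = 2018.975666… → ⌈·⌉ = 2019
j=9: r + 8k = 2285.642333… → ⌈·⌉ = 2286
j=10: r + 9k = 2552.309 → ⌈·⌉ = 2553
j=11: r + 10k = 2818.975666… → ⌈·⌉ = 2819
j=12: r + 11k = 3085.642333… → ⌈·⌉ = 3086
j=13: r + 12k = 3352.309 → ⌈·⌉ = 3353
j=14: r + 13k = 3618.975666… → ⌈·⌉ = 3619
j=15: r + 14k = 3885.642333… → ⌈·⌉ = 3886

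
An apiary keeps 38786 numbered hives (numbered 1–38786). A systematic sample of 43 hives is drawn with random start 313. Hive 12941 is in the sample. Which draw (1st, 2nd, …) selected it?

15

k = 38786/43 = 902
position = (12941 − 313)/902 + 1 = 12628/902 + 1 = 14 + 1 = 15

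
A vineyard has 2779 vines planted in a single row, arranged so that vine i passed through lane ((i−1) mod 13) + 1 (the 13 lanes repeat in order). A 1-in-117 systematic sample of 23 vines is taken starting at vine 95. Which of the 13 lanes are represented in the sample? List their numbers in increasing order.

Consecutive selections differ by k = 117, so their lane numbers differ by 117 mod 13 = 0.
gcd(117, 13) = 13, so the sample visits 13/13 = 1 distinct residues mod 13.
Start 95 is lane 4; the lanes hit are 4.

4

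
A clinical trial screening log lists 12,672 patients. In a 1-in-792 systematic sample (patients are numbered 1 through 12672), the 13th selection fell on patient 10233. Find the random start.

729

k = 792
r = 10233 − (13−1)×792 = 10233 − 9504 = 729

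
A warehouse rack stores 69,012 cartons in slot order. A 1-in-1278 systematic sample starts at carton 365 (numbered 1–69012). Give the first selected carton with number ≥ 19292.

19535

k = 1278
Steps past start: ⌈(19292 − 365)/1278⌉ = ⌈18927/1278⌉ = 15
Selected carton: 365 + 15×1278 = 19535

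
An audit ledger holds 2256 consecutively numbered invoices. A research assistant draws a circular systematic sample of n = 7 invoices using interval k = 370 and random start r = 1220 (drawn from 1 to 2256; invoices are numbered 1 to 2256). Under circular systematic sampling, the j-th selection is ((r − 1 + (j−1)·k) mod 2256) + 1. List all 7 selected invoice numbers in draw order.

Selection 1: 1220
Selection 2: 1220 + 370 = 1590
Selection 3: 1590 + 370 = 1960
Selection 4: 1960 + 370 = 2330 → 2330 − 2256 = 74
Selection 5: 74 + 370 = 444
Selection 6: 444 + 370 = 814
Selection 7: 814 + 370 = 1184

1220, 1590, 1960, 74, 444, 814, 1184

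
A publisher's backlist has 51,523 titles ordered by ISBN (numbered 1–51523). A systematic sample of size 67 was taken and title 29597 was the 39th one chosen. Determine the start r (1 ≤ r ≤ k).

k = 51523/67 = 769
r = 29597 − (39−1)×769 = 29597 − 29222 = 375

375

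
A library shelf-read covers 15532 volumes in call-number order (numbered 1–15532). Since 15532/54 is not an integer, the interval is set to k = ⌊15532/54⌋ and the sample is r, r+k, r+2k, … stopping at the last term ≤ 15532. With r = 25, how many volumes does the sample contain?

55

k = ⌊15532/54⌋ = 287
Achieved size = ⌊(15532 − 25)/287⌋ + 1 = ⌊15507/287⌋ + 1 = 54 + 1 = 55
(last selection: 25 + 54×287 = 15523 ≤ 15532; next would be 15810 > 15532)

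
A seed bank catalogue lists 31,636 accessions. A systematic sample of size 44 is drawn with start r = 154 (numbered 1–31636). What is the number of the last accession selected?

31071

k = 31636/44 = 719
44th selection = r + (44−1)·k = 154 + 43×719 = 154 + 30917 = 31071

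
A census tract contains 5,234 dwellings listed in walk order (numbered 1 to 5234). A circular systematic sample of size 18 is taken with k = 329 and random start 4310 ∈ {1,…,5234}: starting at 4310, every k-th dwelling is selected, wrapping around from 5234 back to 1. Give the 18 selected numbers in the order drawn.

Selection 1: 4310
Selection 2: 4310 + 329 = 4639
Selection 3: 4639 + 329 = 4968
Selection 4: 4968 + 329 = 5297 → 5297 − 5234 = 63
Selection 5: 63 + 329 = 392
Selection 6: 392 + 329 = 721
Selection 7: 721 + 329 = 1050
Selection 8: 1050 + 329 = 1379
Selection 9: 1379 + 329 = 1708
Selection 10: 1708 + 329 = 2037
Selection 11: 2037 + 329 = 2366
Selection 12: 2366 + 329 = 2695
Selection 13: 2695 + 329 = 3024
Selection 14: 3024 + 329 = 3353
Selection 15: 3353 + 329 = 3682
Selection 16: 3682 + 329 = 4011
Selection 17: 4011 + 329 = 4340
Selection 18: 4340 + 329 = 4669

4310, 4639, 4968, 63, 392, 721, 1050, 1379, 1708, 2037, 2366, 2695, 3024, 3353, 3682, 4011, 4340, 4669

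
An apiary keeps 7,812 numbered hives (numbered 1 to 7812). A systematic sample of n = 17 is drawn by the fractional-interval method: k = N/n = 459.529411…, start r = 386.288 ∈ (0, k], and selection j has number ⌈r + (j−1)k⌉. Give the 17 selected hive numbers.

387, 846, 1306, 1765, 2225, 2684, 3144, 3603, 4063, 4523, 4982, 5442, 5901, 6361, 6820, 7280, 7739

j=1: r + 0k = 386.288 → ⌈·⌉ = 387
j=2: r + 1k = 845.817411… → ⌈·⌉ = 846
j=3: r + 2k = 1305.346823… → ⌈·⌉ = 1306
j=4: r + 3k = 1764.876235… → ⌈·⌉ = 1765
j=5: r + 4k = 2224.405647… → ⌈·⌉ = 2225
j=6: r + 5k = 2683.935058… → ⌈·⌉ = 2684
j=7: r + 6k = 3143.464470… → ⌈·⌉ = 3144
j=8: r + 7k = 3602.993882… → ⌈·⌉ = 3603
j=9: r + 8k = 4062.523294… → ⌈·⌉ = 4063
j=10: r + 9k = 4522.052705… → ⌈·⌉ = 4523
j=11: r + 10k = 4981.582117… → ⌈·⌉ = 4982
j=12: r + 11k = 5441.111529… → ⌈·⌉ = 5442
j=13: r + 12k = 5900.640941… → ⌈·⌉ = 5901
j=14: r + 13k = 6360.170352… → ⌈·⌉ = 6361
j=15: r + 14k = 6819.699764… → ⌈·⌉ = 6820
j=16: r + 15k = 7279.229176… → ⌈·⌉ = 7280
j=17: r + 16k = 7738.758588… → ⌈·⌉ = 7739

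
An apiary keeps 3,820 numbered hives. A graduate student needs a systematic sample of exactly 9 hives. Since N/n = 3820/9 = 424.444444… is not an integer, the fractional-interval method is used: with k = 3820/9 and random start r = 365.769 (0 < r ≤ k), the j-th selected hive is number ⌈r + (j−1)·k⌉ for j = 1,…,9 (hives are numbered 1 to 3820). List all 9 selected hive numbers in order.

j=1: r + 0k = 365.769 → ⌈·⌉ = 366
j=2: r + 1k = 790.213444… → ⌈·⌉ = 791
j=3: r + 2k = 1214.657888… → ⌈·⌉ = 1215
j=4: r + 3k = 1639.102333… → ⌈·⌉ = 1640
j=5: r + 4k = 2063.546777… → ⌈·⌉ = 2064
j=6: r + 5k = 2487.991222… → ⌈·⌉ = 2488
j=7: r + 6k = 2912.435666… → ⌈·⌉ = 2913
j=8: r + 7k = 3336.880111… → ⌈·⌉ = 3337
j=9: r + 8k = 3761.324555… → ⌈·⌉ = 3762

366, 791, 1215, 1640, 2064, 2488, 2913, 3337, 3762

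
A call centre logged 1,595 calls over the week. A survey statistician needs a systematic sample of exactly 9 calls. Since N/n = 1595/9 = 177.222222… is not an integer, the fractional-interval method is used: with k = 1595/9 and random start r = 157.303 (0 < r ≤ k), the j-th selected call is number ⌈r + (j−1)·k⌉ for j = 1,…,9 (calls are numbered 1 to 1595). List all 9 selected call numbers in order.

j=1: r + 0k = 157.303 → ⌈·⌉ = 158
j=2: r + 1k = 334.525222… → ⌈·⌉ = 335
j=3: r + 2k = 511.747444… → ⌈·⌉ = 512
j=4: r + 3k = 688.969666… → ⌈·⌉ = 689
j=5: r + 4k = 866.191888… → ⌈·⌉ = 867
j=6: r + 5k = 1043.414111… → ⌈·⌉ = 1044
j=7: r + 6k = 1220.636333… → ⌈·⌉ = 1221
j=8: r + 7k = 1397.858555… → ⌈·⌉ = 1398
j=9: r + 8k = 1575.080777… → ⌈·⌉ = 1576

158, 335, 512, 689, 867, 1044, 1221, 1398, 1576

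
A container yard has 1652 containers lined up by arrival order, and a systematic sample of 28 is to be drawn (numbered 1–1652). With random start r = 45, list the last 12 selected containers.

k = N/n = 1652/28 = 59
17th selection = 45 + 16×59 = 989
18th: 989 + 59 = 1048
19th: 1048 + 59 = 1107
20th: 1107 + 59 = 1166
21st: 1166 + 59 = 1225
22nd: 1225 + 59 = 1284
23rd: 1284 + 59 = 1343
24th: 1343 + 59 = 1402
25th: 1402 + 59 = 1461
26th: 1461 + 59 = 1520
27th: 1520 + 59 = 1579
28th: 1579 + 59 = 1638

989, 1048, 1107, 1166, 1225, 1284, 1343, 1402, 1461, 1520, 1579, 1638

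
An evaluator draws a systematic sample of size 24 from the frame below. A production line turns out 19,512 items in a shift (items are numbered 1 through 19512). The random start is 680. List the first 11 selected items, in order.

680, 1493, 2306, 3119, 3932, 4745, 5558, 6371, 7184, 7997, 8810

k = N/n = 19512/24 = 813
item 1: 680
item 2: 680 + 813 = 1493
item 3: 1493 + 813 = 2306
item 4: 2306 + 813 = 3119
item 5: 3119 + 813 = 3932
item 6: 3932 + 813 = 4745
item 7: 4745 + 813 = 5558
item 8: 5558 + 813 = 6371
item 9: 6371 + 813 = 7184
item 10: 7184 + 813 = 7997
item 11: 7997 + 813 = 8810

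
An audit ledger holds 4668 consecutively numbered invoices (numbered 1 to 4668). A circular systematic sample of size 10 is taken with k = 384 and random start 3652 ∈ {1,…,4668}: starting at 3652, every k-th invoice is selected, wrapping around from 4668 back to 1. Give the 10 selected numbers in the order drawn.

3652, 4036, 4420, 136, 520, 904, 1288, 1672, 2056, 2440

Selection 1: 3652
Selection 2: 3652 + 384 = 4036
Selection 3: 4036 + 384 = 4420
Selection 4: 4420 + 384 = 4804 → 4804 − 4668 = 136
Selection 5: 136 + 384 = 520
Selection 6: 520 + 384 = 904
Selection 7: 904 + 384 = 1288
Selection 8: 1288 + 384 = 1672
Selection 9: 1672 + 384 = 2056
Selection 10: 2056 + 384 = 2440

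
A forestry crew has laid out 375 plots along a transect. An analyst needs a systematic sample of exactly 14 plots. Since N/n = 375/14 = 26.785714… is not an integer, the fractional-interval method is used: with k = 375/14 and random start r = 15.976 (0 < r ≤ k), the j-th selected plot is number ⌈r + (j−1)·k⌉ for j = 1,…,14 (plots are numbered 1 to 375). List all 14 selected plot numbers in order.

16, 43, 70, 97, 124, 150, 177, 204, 231, 258, 284, 311, 338, 365

j=1: r + 0k = 15.976 → ⌈·⌉ = 16
j=2: r + 1k = 42.761714… → ⌈·⌉ = 43
j=3: r + 2k = 69.547428… → ⌈·⌉ = 70
j=4: r + 3k = 96.333142… → ⌈·⌉ = 97
j=5: r + 4k = 123.118857… → ⌈·⌉ = 124
j=6: r + 5k = 149.904571… → ⌈·⌉ = 150
j=7: r + 6k = 176.690285… → ⌈·⌉ = 177
j=8: r + 7k = 203.476 → ⌈·⌉ = 204
j=9: r + 8k = 230.261714… → ⌈·⌉ = 231
j=10: r + 9k = 257.047428… → ⌈·⌉ = 258
j=11: r + 10k = 283.833142… → ⌈·⌉ = 284
j=12: r + 11k = 310.618857… → ⌈·⌉ = 311
j=13: r + 12k = 337.404571… → ⌈·⌉ = 338
j=14: r + 13k = 364.190285… → ⌈·⌉ = 365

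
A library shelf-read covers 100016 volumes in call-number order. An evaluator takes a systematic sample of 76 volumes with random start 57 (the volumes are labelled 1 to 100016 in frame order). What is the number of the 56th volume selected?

k = 100016/76 = 1316
56th selection = r + (56−1)·k = 57 + 55×1316 = 57 + 72380 = 72437

72437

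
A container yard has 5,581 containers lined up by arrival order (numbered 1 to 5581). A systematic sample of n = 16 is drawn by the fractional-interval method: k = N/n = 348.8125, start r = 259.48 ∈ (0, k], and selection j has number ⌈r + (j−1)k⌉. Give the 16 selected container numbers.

260, 609, 958, 1306, 1655, 2004, 2353, 2702, 3050, 3399, 3748, 4097, 4446, 4795, 5143, 5492

j=1: r + 0k = 259.48 → ⌈·⌉ = 260
j=2: r + 1k = 608.2925 → ⌈·⌉ = 609
j=3: r + 2k = 957.105 → ⌈·⌉ = 958
j=4: r + 3k = 1305.9175 → ⌈·⌉ = 1306
j=5: r + 4k = 1654.73 → ⌈·⌉ = 1655
j=6: r + 5k = 2003.5425 → ⌈·⌉ = 2004
j=7: r + 6k = 2352.355 → ⌈·⌉ = 2353
j=8: r + 7k = 2701.1675 → ⌈·⌉ = 2702
j=9: r + 8k = 3049.98 → ⌈·⌉ = 3050
j=10: r + 9k = 3398.7925 → ⌈·⌉ = 3399
j=11: r + 10k = 3747.605 → ⌈·⌉ = 3748
j=12: r + 11k = 4096.4175 → ⌈·⌉ = 4097
j=13: r + 12k = 4445.23 → ⌈·⌉ = 4446
j=14: r + 13k = 4794.0425 → ⌈·⌉ = 4795
j=15: r + 14k = 5142.855 → ⌈·⌉ = 5143
j=16: r + 15k = 5491.6675 → ⌈·⌉ = 5492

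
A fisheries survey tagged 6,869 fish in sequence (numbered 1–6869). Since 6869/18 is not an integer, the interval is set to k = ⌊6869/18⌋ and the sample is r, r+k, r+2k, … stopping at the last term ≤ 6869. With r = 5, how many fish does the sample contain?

k = ⌊6869/18⌋ = 381
Achieved size = ⌊(6869 − 5)/381⌋ + 1 = ⌊6864/381⌋ + 1 = 18 + 1 = 19
(last selection: 5 + 18×381 = 6863 ≤ 6869; next would be 7244 > 6869)

19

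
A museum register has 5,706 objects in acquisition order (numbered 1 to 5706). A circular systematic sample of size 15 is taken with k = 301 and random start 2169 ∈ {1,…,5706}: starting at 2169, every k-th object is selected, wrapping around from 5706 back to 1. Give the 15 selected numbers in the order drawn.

2169, 2470, 2771, 3072, 3373, 3674, 3975, 4276, 4577, 4878, 5179, 5480, 75, 376, 677

Selection 1: 2169
Selection 2: 2169 + 301 = 2470
Selection 3: 2470 + 301 = 2771
Selection 4: 2771 + 301 = 3072
Selection 5: 3072 + 301 = 3373
Selection 6: 3373 + 301 = 3674
Selection 7: 3674 + 301 = 3975
Selection 8: 3975 + 301 = 4276
Selection 9: 4276 + 301 = 4577
Selection 10: 4577 + 301 = 4878
Selection 11: 4878 + 301 = 5179
Selection 12: 5179 + 301 = 5480
Selection 13: 5480 + 301 = 5781 → 5781 − 5706 = 75
Selection 14: 75 + 301 = 376
Selection 15: 376 + 301 = 677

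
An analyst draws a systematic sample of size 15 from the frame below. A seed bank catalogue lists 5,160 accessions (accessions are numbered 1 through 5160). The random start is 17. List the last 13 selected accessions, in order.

k = N/n = 5160/15 = 344
3rd selection = 17 + 2×344 = 705
4th: 705 + 344 = 1049
5th: 1049 + 344 = 1393
6th: 1393 + 344 = 1737
7th: 1737 + 344 = 2081
8th: 2081 + 344 = 2425
9th: 2425 + 344 = 2769
10th: 2769 + 344 = 3113
11th: 3113 + 344 = 3457
12th: 3457 + 344 = 3801
13th: 3801 + 344 = 4145
14th: 4145 + 344 = 4489
15th: 4489 + 344 = 4833

705, 1049, 1393, 1737, 2081, 2425, 2769, 3113, 3457, 3801, 4145, 4489, 4833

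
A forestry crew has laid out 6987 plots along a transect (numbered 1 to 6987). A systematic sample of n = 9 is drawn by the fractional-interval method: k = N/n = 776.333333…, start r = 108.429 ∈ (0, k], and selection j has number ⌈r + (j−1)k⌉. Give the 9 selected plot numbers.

109, 885, 1662, 2438, 3214, 3991, 4767, 5543, 6320

j=1: r + 0k = 108.429 → ⌈·⌉ = 109
j=2: r + 1k = 884.762333… → ⌈·⌉ = 885
j=3: r + 2k = 1661.095666… → ⌈·⌉ = 1662
j=4: r + 3k = 2437.429 → ⌈·⌉ = 2438
j=5: r + 4k = 3213.762333… → ⌈·⌉ = 3214
j=6: r + 5k = 3990.095666… → ⌈·⌉ = 3991
j=7: r + 6k = 4766.429 → ⌈·⌉ = 4767
j=8: r + 7k = 5542.762333… → ⌈·⌉ = 5543
j=9: r + 8k = 6319.095666… → ⌈·⌉ = 6320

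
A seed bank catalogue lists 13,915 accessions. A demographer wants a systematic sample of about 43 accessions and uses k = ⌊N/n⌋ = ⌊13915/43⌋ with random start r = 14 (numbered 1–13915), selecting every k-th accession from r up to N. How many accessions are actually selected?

44

k = ⌊13915/43⌋ = 323
Achieved size = ⌊(13915 − 14)/323⌋ + 1 = ⌊13901/323⌋ + 1 = 43 + 1 = 44
(last selection: 14 + 43×323 = 13903 ≤ 13915; next would be 14226 > 13915)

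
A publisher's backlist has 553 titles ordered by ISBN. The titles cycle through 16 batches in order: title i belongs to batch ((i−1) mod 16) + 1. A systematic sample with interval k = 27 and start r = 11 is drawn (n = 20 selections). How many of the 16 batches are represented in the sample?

16

Consecutive selections differ by k = 27, so their batch numbers differ by 27 mod 16 = 11.
gcd(27, 16) = 1, so the sample visits 16/1 = 16 distinct residues mod 16.
Start 11 is batch 11; the batches hit are 1, 2, 3, 4, 5, 6, 7, 8, 9, 10, 11, 12, 13, 14, 15, 16.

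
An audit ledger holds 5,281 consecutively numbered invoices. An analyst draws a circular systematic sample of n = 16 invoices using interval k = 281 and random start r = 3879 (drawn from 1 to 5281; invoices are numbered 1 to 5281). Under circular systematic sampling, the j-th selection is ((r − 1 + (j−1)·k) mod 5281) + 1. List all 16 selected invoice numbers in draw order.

3879, 4160, 4441, 4722, 5003, 3, 284, 565, 846, 1127, 1408, 1689, 1970, 2251, 2532, 2813

Selection 1: 3879
Selection 2: 3879 + 281 = 4160
Selection 3: 4160 + 281 = 4441
Selection 4: 4441 + 281 = 4722
Selection 5: 4722 + 281 = 5003
Selection 6: 5003 + 281 = 5284 → 5284 − 5281 = 3
Selection 7: 3 + 281 = 284
Selection 8: 284 + 281 = 565
Selection 9: 565 + 281 = 846
Selection 10: 846 + 281 = 1127
Selection 11: 1127 + 281 = 1408
Selection 12: 1408 + 281 = 1689
Selection 13: 1689 + 281 = 1970
Selection 14: 1970 + 281 = 2251
Selection 15: 2251 + 281 = 2532
Selection 16: 2532 + 281 = 2813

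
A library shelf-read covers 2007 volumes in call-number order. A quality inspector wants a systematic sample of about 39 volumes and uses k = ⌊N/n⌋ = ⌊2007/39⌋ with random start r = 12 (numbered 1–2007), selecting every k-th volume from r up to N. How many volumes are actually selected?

k = ⌊2007/39⌋ = 51
Achieved size = ⌊(2007 − 12)/51⌋ + 1 = ⌊1995/51⌋ + 1 = 39 + 1 = 40
(last selection: 12 + 39×51 = 2001 ≤ 2007; next would be 2052 > 2007)

40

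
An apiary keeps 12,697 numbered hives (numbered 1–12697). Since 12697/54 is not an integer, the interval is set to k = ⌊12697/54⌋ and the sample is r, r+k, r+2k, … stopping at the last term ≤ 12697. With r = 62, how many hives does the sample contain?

54

k = ⌊12697/54⌋ = 235
Achieved size = ⌊(12697 − 62)/235⌋ + 1 = ⌊12635/235⌋ + 1 = 53 + 1 = 54
(last selection: 62 + 53×235 = 12517 ≤ 12697; next would be 12752 > 12697)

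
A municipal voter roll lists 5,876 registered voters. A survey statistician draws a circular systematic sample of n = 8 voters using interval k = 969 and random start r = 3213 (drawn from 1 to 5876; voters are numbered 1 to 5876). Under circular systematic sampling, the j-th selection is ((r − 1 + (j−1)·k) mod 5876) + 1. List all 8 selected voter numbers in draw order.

3213, 4182, 5151, 244, 1213, 2182, 3151, 4120

Selection 1: 3213
Selection 2: 3213 + 969 = 4182
Selection 3: 4182 + 969 = 5151
Selection 4: 5151 + 969 = 6120 → 6120 − 5876 = 244
Selection 5: 244 + 969 = 1213
Selection 6: 1213 + 969 = 2182
Selection 7: 2182 + 969 = 3151
Selection 8: 3151 + 969 = 4120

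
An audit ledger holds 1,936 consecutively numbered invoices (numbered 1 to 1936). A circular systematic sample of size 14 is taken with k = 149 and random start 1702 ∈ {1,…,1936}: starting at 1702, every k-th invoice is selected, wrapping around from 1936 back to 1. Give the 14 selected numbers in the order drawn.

1702, 1851, 64, 213, 362, 511, 660, 809, 958, 1107, 1256, 1405, 1554, 1703

Selection 1: 1702
Selection 2: 1702 + 149 = 1851
Selection 3: 1851 + 149 = 2000 → 2000 − 1936 = 64
Selection 4: 64 + 149 = 213
Selection 5: 213 + 149 = 362
Selection 6: 362 + 149 = 511
Selection 7: 511 + 149 = 660
Selection 8: 660 + 149 = 809
Selection 9: 809 + 149 = 958
Selection 10: 958 + 149 = 1107
Selection 11: 1107 + 149 = 1256
Selection 12: 1256 + 149 = 1405
Selection 13: 1405 + 149 = 1554
Selection 14: 1554 + 149 = 1703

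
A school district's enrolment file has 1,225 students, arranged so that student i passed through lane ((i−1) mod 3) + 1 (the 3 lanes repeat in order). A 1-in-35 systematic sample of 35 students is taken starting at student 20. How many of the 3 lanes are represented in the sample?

3

Consecutive selections differ by k = 35, so their lane numbers differ by 35 mod 3 = 2.
gcd(35, 3) = 1, so the sample visits 3/1 = 3 distinct residues mod 3.
Start 20 is lane 2; the lanes hit are 1, 2, 3.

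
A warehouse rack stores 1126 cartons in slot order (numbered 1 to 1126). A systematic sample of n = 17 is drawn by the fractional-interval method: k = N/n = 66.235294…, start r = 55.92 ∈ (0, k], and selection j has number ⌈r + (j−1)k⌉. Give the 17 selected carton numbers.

56, 123, 189, 255, 321, 388, 454, 520, 586, 653, 719, 785, 851, 917, 984, 1050, 1116

j=1: r + 0k = 55.92 → ⌈·⌉ = 56
j=2: r + 1k = 122.155294… → ⌈·⌉ = 123
j=3: r + 2k = 188.390588… → ⌈·⌉ = 189
j=4: r + 3k = 254.625882… → ⌈·⌉ = 255
j=5: r + 4k = 320.861176… → ⌈·⌉ = 321
j=6: r + 5k = 387.096470… → ⌈·⌉ = 388
j=7: r + 6k = 453.331764… → ⌈·⌉ = 454
j=8: r + 7k = 519.567058… → ⌈·⌉ = 520
j=9: r + 8k = 585.802352… → ⌈·⌉ = 586
j=10: r + 9k = 652.037647… → ⌈·⌉ = 653
j=11: r + 10k = 718.272941… → ⌈·⌉ = 719
j=12: r + 11k = 784.508235… → ⌈·⌉ = 785
j=13: r + 12k = 850.743529… → ⌈·⌉ = 851
j=14: r + 13k = 916.978823… → ⌈·⌉ = 917
j=15: r + 14k = 983.214117… → ⌈·⌉ = 984
j=16: r + 15k = 1049.449411… → ⌈·⌉ = 1050
j=17: r + 16k = 1115.684705… → ⌈·⌉ = 1116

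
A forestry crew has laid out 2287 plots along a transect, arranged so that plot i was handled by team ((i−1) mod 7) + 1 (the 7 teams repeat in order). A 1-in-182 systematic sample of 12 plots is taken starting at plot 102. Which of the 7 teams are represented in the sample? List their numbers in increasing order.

4

Consecutive selections differ by k = 182, so their team numbers differ by 182 mod 7 = 0.
gcd(182, 7) = 7, so the sample visits 7/7 = 1 distinct residues mod 7.
Start 102 is team 4; the teams hit are 4.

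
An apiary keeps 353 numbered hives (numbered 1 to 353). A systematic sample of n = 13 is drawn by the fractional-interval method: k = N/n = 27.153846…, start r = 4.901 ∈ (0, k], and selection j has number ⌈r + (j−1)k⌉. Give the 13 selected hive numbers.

j=1: r + 0k = 4.901 → ⌈·⌉ = 5
j=2: r + 1k = 32.054846… → ⌈·⌉ = 33
j=3: r + 2k = 59.208692… → ⌈·⌉ = 60
j=4: r + 3k = 86.362538… → ⌈·⌉ = 87
j=5: r + 4k = 113.516384… → ⌈·⌉ = 114
j=6: r + 5k = 140.670230… → ⌈·⌉ = 141
j=7: r + 6k = 167.824076… → ⌈·⌉ = 168
j=8: r + 7k = 194.977923… → ⌈·⌉ = 195
j=9: r + 8k = 222.131769… → ⌈·⌉ = 223
j=10: r + 9k = 249.285615… → ⌈·⌉ = 250
j=11: r + 10k = 276.439461… → ⌈·⌉ = 277
j=12: r + 11k = 303.593307… → ⌈·⌉ = 304
j=13: r + 12k = 330.747153… → ⌈·⌉ = 331

5, 33, 60, 87, 114, 141, 168, 195, 223, 250, 277, 304, 331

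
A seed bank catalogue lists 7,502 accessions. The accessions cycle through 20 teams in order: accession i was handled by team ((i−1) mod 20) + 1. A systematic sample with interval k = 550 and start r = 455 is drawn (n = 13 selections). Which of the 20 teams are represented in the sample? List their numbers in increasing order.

5, 15

Consecutive selections differ by k = 550, so their team numbers differ by 550 mod 20 = 10.
gcd(550, 20) = 10, so the sample visits 20/10 = 2 distinct residues mod 20.
Start 455 is team 15; the teams hit are 5, 15.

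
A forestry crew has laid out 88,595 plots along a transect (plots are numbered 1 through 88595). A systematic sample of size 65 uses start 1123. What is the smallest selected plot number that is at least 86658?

k = 88595/65 = 1363
Steps past start: ⌈(86658 − 1123)/1363⌉ = ⌈85535/1363⌉ = 63
Selected plot: 1123 + 63×1363 = 86992

86992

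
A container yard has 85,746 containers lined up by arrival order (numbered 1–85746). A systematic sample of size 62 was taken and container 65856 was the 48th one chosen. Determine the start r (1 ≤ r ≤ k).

k = 85746/62 = 1383
r = 65856 − (48−1)×1383 = 65856 − 65001 = 855

855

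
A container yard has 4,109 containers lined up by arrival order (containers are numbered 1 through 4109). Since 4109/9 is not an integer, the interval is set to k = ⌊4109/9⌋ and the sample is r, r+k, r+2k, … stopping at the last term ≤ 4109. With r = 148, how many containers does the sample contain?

9

k = ⌊4109/9⌋ = 456
Achieved size = ⌊(4109 − 148)/456⌋ + 1 = ⌊3961/456⌋ + 1 = 8 + 1 = 9
(last selection: 148 + 8×456 = 3796 ≤ 4109; next would be 4252 > 4109)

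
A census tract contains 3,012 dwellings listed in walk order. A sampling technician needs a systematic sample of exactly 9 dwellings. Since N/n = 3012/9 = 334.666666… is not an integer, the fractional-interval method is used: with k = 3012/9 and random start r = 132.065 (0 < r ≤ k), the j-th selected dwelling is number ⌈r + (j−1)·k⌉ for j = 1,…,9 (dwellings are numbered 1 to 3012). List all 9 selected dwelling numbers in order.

j=1: r + 0k = 132.065 → ⌈·⌉ = 133
j=2: r + 1k = 466.731666… → ⌈·⌉ = 467
j=3: r + 2k = 801.398333… → ⌈·⌉ = 802
j=4: r + 3k = 1136.065 → ⌈·⌉ = 1137
j=5: r + 4k = 1470.731666… → ⌈·⌉ = 1471
j=6: r + 5k = 1805.398333… → ⌈·⌉ = 1806
j=7: r + 6k = 2140.065 → ⌈·⌉ = 2141
j=8: r + 7k = 2474.731666… → ⌈·⌉ = 2475
j=9: r + 8k = 2809.398333… → ⌈·⌉ = 2810

133, 467, 802, 1137, 1471, 1806, 2141, 2475, 2810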